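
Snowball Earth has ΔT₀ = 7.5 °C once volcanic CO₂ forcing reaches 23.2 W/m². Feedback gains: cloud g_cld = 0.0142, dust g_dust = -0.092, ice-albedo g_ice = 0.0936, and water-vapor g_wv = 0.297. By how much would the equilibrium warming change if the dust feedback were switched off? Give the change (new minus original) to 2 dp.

Original: g = 0.3128, ΔT = 7.5/(1−0.3128) = 10.9139 °C.
Without dust: g' = 0.4048, ΔT' = 7.5/(1−0.4048) = 12.6008 °C.
Change = 12.6008 − 10.9139 = 1.69 °C.

1.69 °C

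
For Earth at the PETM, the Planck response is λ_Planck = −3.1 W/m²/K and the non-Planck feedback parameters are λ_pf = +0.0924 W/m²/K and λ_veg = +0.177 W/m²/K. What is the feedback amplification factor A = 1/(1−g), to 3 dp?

Convert to gains: g_pf = 0.0924/3.1 = 0.02981; g_veg = 0.177/3.1 = 0.0571.
Total gain g = 0.08691.
A = 1/(1 − 0.08691) = 1.095.

1.095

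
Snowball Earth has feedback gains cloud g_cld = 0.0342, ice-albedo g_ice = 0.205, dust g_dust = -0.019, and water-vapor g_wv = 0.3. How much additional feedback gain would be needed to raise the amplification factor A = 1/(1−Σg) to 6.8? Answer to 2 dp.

Current total gain = 0.5202.
Target gain for A = 6.8: g* = 1 − 1/6.8 = 0.8529.
Additional gain needed = 0.8529 − 0.5202 = 0.33.

0.33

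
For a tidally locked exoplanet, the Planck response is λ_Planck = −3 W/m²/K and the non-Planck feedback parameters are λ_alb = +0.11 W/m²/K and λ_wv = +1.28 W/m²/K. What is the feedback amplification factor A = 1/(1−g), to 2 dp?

Convert to gains: g_alb = 0.11/3 = 0.03667; g_wv = 1.28/3 = 0.4267.
Total gain g = 0.46337.
A = 1/(1 − 0.46337) = 1.86.

1.86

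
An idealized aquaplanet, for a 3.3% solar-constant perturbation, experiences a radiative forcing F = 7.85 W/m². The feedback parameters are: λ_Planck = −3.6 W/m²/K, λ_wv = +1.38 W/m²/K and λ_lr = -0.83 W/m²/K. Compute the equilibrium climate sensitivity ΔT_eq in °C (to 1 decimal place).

Net feedback parameter λ = (−3.6) + (+1.38) + (-0.83) = -3.05 W/m²/K.
ΔT = −F/λ = −7.85/(-3.05) = 2.6 °C.

2.6 °C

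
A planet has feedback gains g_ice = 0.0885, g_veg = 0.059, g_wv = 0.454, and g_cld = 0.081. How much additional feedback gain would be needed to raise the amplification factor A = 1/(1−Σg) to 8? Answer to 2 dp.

0.19

Current total gain = 0.6825.
Target gain for A = 8: g* = 1 − 1/8 = 0.875.
Additional gain needed = 0.875 − 0.6825 = 0.19.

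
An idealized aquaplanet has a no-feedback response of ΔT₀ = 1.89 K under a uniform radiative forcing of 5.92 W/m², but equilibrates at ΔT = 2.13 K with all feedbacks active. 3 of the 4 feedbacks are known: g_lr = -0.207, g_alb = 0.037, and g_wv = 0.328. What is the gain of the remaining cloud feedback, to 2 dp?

Amplification A = ΔT/ΔT₀ = 2.13/1.89 = 1.127.
Total gain g = 1 − 1/A = 1 − 1/1.127 = 0.1127.
Known gains sum to -0.207 + 0.037 + 0.328 = 0.158.
g_cld = 0.1127 − 0.158 = -0.05.

-0.05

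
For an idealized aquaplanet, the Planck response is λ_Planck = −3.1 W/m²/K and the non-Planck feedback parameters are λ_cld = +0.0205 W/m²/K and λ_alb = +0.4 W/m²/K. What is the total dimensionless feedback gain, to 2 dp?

Convert to gains: g_cld = 0.0205/3.1 = 0.006613; g_alb = 0.4/3.1 = 0.129.
Total gain g = 0.135613.

0.14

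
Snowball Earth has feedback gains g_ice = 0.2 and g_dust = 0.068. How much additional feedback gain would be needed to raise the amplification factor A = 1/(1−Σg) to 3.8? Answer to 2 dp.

Current total gain = 0.268.
Target gain for A = 3.8: g* = 1 − 1/3.8 = 0.7368.
Additional gain needed = 0.7368 − 0.268 = 0.47.

0.47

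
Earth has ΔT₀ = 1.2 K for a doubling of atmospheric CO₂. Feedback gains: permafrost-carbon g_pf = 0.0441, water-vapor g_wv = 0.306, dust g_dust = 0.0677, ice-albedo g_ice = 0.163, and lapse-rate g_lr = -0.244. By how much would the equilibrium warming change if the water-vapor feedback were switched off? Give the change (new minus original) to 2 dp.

Original: g = 0.3368, ΔT = 1.2/(1−0.3368) = 1.8094 K.
Without water-vapor: g' = 0.0308, ΔT' = 1.2/(1−0.0308) = 1.2381 K.
Change = 1.2381 − 1.8094 = -0.57 K.

-0.57 K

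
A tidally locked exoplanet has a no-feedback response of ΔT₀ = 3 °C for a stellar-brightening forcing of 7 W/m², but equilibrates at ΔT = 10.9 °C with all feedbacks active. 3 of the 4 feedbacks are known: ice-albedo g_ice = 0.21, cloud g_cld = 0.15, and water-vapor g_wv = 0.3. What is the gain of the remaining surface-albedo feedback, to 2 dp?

Amplification A = ΔT/ΔT₀ = 10.9/3 = 3.633.
Total gain g = 1 − 1/A = 1 − 1/3.633 = 0.7247.
Known gains sum to 0.21 + 0.15 + 0.3 = 0.66.
g_alb = 0.7247 − 0.66 = 0.06.

0.06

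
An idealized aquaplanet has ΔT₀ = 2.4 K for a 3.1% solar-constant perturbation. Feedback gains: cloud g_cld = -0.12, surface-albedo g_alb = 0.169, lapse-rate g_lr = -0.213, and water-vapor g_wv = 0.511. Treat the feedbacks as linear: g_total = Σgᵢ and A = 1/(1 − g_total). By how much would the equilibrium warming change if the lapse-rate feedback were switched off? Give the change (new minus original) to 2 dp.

Original: g = 0.347, ΔT = 2.4/(1−0.347) = 3.6753 K.
Without lapse-rate: g' = 0.56, ΔT' = 2.4/(1−0.56) = 5.4545 K.
Change = 5.4545 − 3.6753 = 1.78 K.

1.78 K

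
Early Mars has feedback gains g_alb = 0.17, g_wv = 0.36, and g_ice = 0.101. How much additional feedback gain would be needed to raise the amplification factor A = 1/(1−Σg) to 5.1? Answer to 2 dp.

Current total gain = 0.631.
Target gain for A = 5.1: g* = 1 − 1/5.1 = 0.8039.
Additional gain needed = 0.8039 − 0.631 = 0.17.

0.17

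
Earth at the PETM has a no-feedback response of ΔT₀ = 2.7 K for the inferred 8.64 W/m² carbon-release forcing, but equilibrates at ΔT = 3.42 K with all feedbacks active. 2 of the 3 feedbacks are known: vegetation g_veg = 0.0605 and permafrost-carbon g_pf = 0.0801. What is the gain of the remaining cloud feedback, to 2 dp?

0.07

Amplification A = ΔT/ΔT₀ = 3.42/2.7 = 1.267.
Total gain g = 1 − 1/A = 1 − 1/1.267 = 0.2107.
Known gains sum to 0.0605 + 0.0801 = 0.1406.
g_cld = 0.2107 − 0.1406 = 0.07.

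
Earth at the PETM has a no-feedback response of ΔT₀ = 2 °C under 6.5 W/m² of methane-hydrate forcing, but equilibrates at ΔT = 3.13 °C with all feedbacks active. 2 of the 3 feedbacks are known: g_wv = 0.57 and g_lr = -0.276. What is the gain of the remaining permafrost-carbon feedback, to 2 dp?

0.07

Amplification A = ΔT/ΔT₀ = 3.13/2 = 1.565.
Total gain g = 1 − 1/A = 1 − 1/1.565 = 0.361.
Known gains sum to 0.57 − 0.276 = 0.294.
g_pf = 0.361 − 0.294 = 0.07.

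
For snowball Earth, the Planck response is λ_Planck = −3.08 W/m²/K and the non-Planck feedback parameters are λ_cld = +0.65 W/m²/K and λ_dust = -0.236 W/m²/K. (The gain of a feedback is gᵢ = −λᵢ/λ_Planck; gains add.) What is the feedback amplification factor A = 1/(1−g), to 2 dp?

Convert to gains: g_cld = 0.65/3.08 = 0.211; g_dust = -0.236/3.08 = -0.07662.
Total gain g = 0.13438.
A = 1/(1 − 0.13438) = 1.16.

1.16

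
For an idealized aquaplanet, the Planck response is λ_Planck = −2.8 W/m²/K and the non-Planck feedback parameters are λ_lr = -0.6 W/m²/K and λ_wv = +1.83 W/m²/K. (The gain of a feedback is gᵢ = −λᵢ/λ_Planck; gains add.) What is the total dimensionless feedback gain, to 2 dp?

0.44

Convert to gains: g_lr = -0.6/2.8 = -0.2143; g_wv = 1.83/2.8 = 0.6536.
Total gain g = 0.4393.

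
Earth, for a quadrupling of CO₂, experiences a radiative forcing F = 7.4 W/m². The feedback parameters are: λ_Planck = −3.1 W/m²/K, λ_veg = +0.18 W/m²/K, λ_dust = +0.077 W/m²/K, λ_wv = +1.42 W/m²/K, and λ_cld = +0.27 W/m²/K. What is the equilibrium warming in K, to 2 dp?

6.42 K

Net feedback parameter λ = (−3.1) + (+0.18) + (+0.077) + (+1.42) + (+0.27) = -1.153 W/m²/K.
ΔT = −F/λ = −7.4/(-1.153) = 6.42 K.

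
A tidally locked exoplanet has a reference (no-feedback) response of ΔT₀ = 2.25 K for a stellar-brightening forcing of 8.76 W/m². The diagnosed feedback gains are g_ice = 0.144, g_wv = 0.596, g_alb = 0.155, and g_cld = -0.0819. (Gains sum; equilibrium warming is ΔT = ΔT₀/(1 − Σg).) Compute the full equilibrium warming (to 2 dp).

12.04 K

Total gain g = 0.144 + 0.596 + 0.155 − 0.0819 = 0.8131.
Amplification A = 1/(1 − 0.8131) = 5.35.
ΔT = 2.25 × 5.35 = 12.04 K.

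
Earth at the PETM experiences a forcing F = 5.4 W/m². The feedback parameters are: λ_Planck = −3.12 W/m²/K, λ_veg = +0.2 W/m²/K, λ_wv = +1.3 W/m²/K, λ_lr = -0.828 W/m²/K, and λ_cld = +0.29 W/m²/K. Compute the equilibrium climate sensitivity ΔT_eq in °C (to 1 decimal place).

2.5 °C

Net feedback parameter λ = (−3.12) + (+0.2) + (+1.3) + (-0.828) + (+0.29) = -2.158 W/m²/K.
ΔT = −F/λ = −5.4/(-2.158) = 2.5 °C.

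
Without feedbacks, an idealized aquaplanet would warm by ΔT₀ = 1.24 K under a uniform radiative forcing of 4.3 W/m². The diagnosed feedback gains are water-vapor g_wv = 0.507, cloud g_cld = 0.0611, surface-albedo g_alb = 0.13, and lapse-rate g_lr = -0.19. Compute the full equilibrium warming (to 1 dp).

Total gain g = 0.507 + 0.0611 + 0.13 − 0.19 = 0.5081.
Amplification A = 1/(1 − 0.5081) = 2.033.
ΔT = 1.24 × 2.033 = 2.5 K.

2.5 K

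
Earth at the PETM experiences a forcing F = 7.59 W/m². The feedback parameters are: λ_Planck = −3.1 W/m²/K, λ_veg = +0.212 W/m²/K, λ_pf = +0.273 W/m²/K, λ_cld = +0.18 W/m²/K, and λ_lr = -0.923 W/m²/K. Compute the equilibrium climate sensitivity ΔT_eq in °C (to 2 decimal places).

Net feedback parameter λ = (−3.1) + (+0.212) + (+0.273) + (+0.18) + (-0.923) = -3.358 W/m²/K.
ΔT = −F/λ = −7.59/(-3.358) = 2.26 °C.

2.26 °C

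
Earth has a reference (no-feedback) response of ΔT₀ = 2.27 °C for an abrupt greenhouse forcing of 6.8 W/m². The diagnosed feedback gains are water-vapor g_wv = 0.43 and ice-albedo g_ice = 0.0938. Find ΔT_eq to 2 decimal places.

Total gain g = 0.43 + 0.0938 = 0.5238.
Amplification A = 1/(1 − 0.5238) = 2.1.
ΔT = 2.27 × 2.1 = 4.77 °C.

4.77 °C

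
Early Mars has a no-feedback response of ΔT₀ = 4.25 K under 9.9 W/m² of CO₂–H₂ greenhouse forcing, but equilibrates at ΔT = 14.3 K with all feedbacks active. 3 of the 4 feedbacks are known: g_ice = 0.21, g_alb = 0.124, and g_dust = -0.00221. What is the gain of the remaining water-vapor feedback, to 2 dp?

Amplification A = ΔT/ΔT₀ = 14.3/4.25 = 3.365.
Total gain g = 1 − 1/A = 1 − 1/3.365 = 0.7028.
Known gains sum to 0.21 + 0.124 − 0.00221 = 0.33179.
g_wv = 0.7028 − 0.33179 = 0.37.

0.37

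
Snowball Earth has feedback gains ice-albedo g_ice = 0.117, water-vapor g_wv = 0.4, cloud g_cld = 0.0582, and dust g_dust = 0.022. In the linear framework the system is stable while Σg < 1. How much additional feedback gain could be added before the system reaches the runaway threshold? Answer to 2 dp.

0.40

Current total gain = 0.117 + 0.4 + 0.0582 + 0.022 = 0.5972.
Margin to runaway = 1 − 0.5972 = 0.40.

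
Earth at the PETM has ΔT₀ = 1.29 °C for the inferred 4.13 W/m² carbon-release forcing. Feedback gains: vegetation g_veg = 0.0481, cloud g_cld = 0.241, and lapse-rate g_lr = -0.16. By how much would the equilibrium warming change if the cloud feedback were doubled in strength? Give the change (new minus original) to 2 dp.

Original: g = 0.1291, ΔT = 1.29/(1−0.1291) = 1.4812 °C.
With doubled cloud: g' = 0.3701, ΔT' = 1.29/(1−0.3701) = 2.0479 °C.
Change = 2.0479 − 1.4812 = 0.57 °C.

0.57 °C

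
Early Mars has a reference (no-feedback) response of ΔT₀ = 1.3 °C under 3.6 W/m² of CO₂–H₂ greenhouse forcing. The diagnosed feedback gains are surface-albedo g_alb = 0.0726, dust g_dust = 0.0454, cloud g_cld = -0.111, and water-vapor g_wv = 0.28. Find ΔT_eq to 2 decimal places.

Total gain g = 0.0726 + 0.0454 − 0.111 + 0.28 = 0.287.
Amplification A = 1/(1 − 0.287) = 1.403.
ΔT = 1.3 × 1.403 = 1.82 °C.

1.82 °C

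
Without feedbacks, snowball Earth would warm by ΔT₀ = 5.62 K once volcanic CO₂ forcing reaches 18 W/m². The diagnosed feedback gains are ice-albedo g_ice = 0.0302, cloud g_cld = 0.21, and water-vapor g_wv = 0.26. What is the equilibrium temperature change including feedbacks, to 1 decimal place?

11.2 K

Total gain g = 0.0302 + 0.21 + 0.26 = 0.5002.
Amplification A = 1/(1 − 0.5002) = 2.001.
ΔT = 5.62 × 2.001 = 11.2 K.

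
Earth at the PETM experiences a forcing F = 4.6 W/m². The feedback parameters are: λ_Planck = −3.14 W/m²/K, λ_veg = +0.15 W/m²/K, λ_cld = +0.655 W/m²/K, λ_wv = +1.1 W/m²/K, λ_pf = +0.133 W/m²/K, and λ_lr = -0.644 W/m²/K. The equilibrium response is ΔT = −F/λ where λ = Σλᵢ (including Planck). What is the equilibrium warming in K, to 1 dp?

Net feedback parameter λ = (−3.14) + (+0.15) + (+0.655) + (+1.1) + (+0.133) + (-0.644) = -1.746 W/m²/K.
ΔT = −F/λ = −4.6/(-1.746) = 2.6 K.

2.6 K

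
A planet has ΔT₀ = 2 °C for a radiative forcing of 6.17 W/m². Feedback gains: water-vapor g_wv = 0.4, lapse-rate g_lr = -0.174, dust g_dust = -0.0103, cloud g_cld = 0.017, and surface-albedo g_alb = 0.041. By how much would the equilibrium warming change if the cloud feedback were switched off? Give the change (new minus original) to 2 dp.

-0.06 °C

Original: g = 0.2737, ΔT = 2/(1−0.2737) = 2.7537 °C.
Without cloud: g' = 0.2567, ΔT' = 2/(1−0.2567) = 2.6907 °C.
Change = 2.6907 − 2.7537 = -0.06 °C.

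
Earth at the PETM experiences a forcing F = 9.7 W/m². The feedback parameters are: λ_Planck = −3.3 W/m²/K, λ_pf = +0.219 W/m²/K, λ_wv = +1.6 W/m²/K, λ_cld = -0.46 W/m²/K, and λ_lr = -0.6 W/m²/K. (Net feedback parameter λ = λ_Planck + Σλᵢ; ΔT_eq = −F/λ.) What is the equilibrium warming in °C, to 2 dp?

3.82 °C

Net feedback parameter λ = (−3.3) + (+0.219) + (+1.6) + (-0.46) + (-0.6) = -2.541 W/m²/K.
ΔT = −F/λ = −9.7/(-2.541) = 3.82 °C.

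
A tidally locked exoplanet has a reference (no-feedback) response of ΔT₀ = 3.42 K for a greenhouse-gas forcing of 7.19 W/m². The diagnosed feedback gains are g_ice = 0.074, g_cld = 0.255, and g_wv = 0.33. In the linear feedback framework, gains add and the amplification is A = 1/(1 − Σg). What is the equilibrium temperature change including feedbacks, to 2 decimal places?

10.03 K

Total gain g = 0.074 + 0.255 + 0.33 = 0.659.
Amplification A = 1/(1 − 0.659) = 2.933.
ΔT = 3.42 × 2.933 = 10.03 K.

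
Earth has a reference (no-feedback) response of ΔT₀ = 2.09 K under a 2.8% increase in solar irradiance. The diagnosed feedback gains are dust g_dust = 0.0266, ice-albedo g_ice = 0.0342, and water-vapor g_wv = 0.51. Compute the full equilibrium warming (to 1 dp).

4.9 K

Total gain g = 0.0266 + 0.0342 + 0.51 = 0.5708.
Amplification A = 1/(1 − 0.5708) = 2.33.
ΔT = 2.09 × 2.33 = 4.9 K.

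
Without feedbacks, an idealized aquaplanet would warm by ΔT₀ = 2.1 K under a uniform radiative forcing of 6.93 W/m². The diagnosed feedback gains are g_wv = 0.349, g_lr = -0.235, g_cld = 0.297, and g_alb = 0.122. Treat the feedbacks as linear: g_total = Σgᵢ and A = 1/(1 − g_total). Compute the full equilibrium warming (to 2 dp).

Total gain g = 0.349 − 0.235 + 0.297 + 0.122 = 0.533.
Amplification A = 1/(1 − 0.533) = 2.141.
ΔT = 2.1 × 2.141 = 4.50 K.

4.50 K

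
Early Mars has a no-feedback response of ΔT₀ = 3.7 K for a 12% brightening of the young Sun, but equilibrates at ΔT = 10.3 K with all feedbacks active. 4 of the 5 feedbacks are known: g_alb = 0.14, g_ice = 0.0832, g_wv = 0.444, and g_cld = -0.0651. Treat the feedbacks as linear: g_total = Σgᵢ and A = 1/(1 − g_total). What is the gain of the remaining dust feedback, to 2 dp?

0.04

Amplification A = ΔT/ΔT₀ = 10.3/3.7 = 2.784.
Total gain g = 1 − 1/A = 1 − 1/2.784 = 0.6408.
Known gains sum to 0.14 + 0.0832 + 0.444 − 0.0651 = 0.6021.
g_dust = 0.6408 − 0.6021 = 0.04.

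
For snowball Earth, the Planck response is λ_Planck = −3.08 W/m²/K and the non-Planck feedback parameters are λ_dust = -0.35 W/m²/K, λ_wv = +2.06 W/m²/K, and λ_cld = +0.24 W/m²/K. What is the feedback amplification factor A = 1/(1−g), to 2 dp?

2.73

Convert to gains: g_dust = -0.35/3.08 = -0.1136; g_wv = 2.06/3.08 = 0.6688; g_cld = 0.24/3.08 = 0.07792.
Total gain g = 0.63312.
A = 1/(1 − 0.63312) = 2.73.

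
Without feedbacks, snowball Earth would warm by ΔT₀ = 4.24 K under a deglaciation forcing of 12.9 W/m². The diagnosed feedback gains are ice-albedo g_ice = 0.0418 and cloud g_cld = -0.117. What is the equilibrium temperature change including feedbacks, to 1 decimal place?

3.9 K

Total gain g = 0.0418 − 0.117 = -0.0752.
Amplification A = 1/(1 + 0.0752) = 0.9301.
ΔT = 4.24 × 0.9301 = 3.9 K.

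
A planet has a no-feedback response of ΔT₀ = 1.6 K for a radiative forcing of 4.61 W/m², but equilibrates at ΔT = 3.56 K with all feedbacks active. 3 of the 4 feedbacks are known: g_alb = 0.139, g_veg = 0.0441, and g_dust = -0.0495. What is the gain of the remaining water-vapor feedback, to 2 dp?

0.42

Amplification A = ΔT/ΔT₀ = 3.56/1.6 = 2.225.
Total gain g = 1 − 1/A = 1 − 1/2.225 = 0.5506.
Known gains sum to 0.139 + 0.0441 − 0.0495 = 0.1336.
g_wv = 0.5506 − 0.1336 = 0.42.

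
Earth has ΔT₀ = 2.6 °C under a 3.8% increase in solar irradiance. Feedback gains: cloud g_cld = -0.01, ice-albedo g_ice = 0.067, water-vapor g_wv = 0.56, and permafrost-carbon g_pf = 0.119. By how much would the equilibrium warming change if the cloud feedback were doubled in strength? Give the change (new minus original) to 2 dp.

-0.36 °C

Original: g = 0.736, ΔT = 2.6/(1−0.736) = 9.8485 °C.
With doubled cloud: g' = 0.726, ΔT' = 2.6/(1−0.726) = 9.4891 °C.
Change = 9.4891 − 9.8485 = -0.36 °C.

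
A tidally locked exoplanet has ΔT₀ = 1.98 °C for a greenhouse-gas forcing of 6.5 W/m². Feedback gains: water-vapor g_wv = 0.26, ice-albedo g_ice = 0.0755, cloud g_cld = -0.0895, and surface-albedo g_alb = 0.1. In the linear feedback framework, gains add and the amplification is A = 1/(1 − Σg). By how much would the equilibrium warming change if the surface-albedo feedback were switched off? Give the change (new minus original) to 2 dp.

-0.40 °C

Original: g = 0.346, ΔT = 1.98/(1−0.346) = 3.0275 °C.
Without surface-albedo: g' = 0.246, ΔT' = 1.98/(1−0.246) = 2.6260 °C.
Change = 2.6260 − 3.0275 = -0.40 °C.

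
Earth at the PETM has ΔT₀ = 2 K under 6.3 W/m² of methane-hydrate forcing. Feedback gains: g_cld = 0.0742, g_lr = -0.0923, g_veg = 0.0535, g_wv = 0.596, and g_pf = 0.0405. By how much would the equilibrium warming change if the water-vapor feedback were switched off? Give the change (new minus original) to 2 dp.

Original: g = 0.6719, ΔT = 2/(1−0.6719) = 6.0957 K.
Without water-vapor: g' = 0.0759, ΔT' = 2/(1−0.0759) = 2.1643 K.
Change = 2.1643 − 6.0957 = -3.93 K.

-3.93 K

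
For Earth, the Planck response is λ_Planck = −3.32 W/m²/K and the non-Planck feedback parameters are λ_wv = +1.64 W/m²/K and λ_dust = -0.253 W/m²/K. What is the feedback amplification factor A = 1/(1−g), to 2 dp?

1.72

Convert to gains: g_wv = 1.64/3.32 = 0.494; g_dust = -0.253/3.32 = -0.0762.
Total gain g = 0.4178.
A = 1/(1 − 0.4178) = 1.72.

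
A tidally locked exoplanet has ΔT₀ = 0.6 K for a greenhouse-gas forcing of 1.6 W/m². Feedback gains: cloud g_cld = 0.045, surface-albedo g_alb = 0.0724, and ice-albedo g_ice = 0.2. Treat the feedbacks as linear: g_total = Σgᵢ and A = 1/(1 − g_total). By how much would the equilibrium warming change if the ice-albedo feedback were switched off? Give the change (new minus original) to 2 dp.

Original: g = 0.3174, ΔT = 0.6/(1−0.3174) = 0.8790 K.
Without ice-albedo: g' = 0.1174, ΔT' = 0.6/(1−0.1174) = 0.6798 K.
Change = 0.6798 − 0.8790 = -0.20 K.

-0.20 K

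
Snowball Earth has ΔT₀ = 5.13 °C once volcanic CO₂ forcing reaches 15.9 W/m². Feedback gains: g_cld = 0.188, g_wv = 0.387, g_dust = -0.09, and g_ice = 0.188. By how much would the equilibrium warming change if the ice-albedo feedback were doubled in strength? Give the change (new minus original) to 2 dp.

21.22 °C

Original: g = 0.673, ΔT = 5.13/(1−0.673) = 15.6881 °C.
With doubled ice-albedo: g' = 0.861, ΔT' = 5.13/(1−0.861) = 36.9065 °C.
Change = 36.9065 − 15.6881 = 21.22 °C.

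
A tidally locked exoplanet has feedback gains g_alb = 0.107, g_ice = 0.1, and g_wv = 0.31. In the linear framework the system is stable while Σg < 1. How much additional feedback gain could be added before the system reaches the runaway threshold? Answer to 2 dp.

Current total gain = 0.107 + 0.1 + 0.31 = 0.517.
Margin to runaway = 1 − 0.517 = 0.48.

0.48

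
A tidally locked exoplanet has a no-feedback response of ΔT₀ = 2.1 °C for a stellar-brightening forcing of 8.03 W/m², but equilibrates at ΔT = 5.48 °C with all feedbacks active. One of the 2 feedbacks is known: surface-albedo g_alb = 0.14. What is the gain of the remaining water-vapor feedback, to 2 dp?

0.48

Amplification A = ΔT/ΔT₀ = 5.48/2.1 = 2.61.
Total gain g = 1 − 1/A = 1 − 1/2.61 = 0.6169.
The known gain is 0.14.
g_wv = 0.6169 − 0.14 = 0.48.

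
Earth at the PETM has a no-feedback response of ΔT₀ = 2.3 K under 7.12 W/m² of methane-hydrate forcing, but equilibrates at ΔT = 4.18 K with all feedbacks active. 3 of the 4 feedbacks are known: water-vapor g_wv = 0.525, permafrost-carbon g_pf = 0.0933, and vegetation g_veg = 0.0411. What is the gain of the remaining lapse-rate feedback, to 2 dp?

-0.21

Amplification A = ΔT/ΔT₀ = 4.18/2.3 = 1.817.
Total gain g = 1 − 1/A = 1 − 1/1.817 = 0.4496.
Known gains sum to 0.525 + 0.0933 + 0.0411 = 0.6594.
g_lr = 0.4496 − 0.6594 = -0.21.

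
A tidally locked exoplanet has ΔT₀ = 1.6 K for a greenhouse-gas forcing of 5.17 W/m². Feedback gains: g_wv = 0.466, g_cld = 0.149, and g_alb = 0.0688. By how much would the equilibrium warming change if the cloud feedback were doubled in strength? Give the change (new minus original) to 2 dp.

Original: g = 0.6838, ΔT = 1.6/(1−0.6838) = 5.0601 K.
With doubled cloud: g' = 0.8328, ΔT' = 1.6/(1−0.8328) = 9.5694 K.
Change = 9.5694 − 5.0601 = 4.51 K.

4.51 K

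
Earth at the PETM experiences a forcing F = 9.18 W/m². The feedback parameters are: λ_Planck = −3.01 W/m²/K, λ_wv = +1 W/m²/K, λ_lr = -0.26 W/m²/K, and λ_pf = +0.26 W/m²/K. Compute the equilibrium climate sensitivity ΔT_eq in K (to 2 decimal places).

Net feedback parameter λ = (−3.01) + (+1) + (-0.26) + (+0.26) = -2.01 W/m²/K.
ΔT = −F/λ = −9.18/(-2.01) = 4.57 K.

4.57 K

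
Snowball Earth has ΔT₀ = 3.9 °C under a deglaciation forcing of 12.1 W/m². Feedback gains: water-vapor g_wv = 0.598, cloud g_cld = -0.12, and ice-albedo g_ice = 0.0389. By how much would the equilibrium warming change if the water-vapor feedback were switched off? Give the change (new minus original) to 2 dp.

-4.47 °C

Original: g = 0.5169, ΔT = 3.9/(1−0.5169) = 8.0729 °C.
Without water-vapor: g' = -0.0811, ΔT' = 3.9/(1+0.0811) = 3.6074 °C.
Change = 3.6074 − 8.0729 = -4.47 °C.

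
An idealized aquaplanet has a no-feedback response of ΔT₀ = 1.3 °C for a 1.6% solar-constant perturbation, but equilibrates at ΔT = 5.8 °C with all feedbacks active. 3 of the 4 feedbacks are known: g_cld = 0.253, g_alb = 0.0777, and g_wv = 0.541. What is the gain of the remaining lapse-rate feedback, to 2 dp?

Amplification A = ΔT/ΔT₀ = 5.8/1.3 = 4.462.
Total gain g = 1 − 1/A = 1 − 1/4.462 = 0.7759.
Known gains sum to 0.253 + 0.0777 + 0.541 = 0.8717.
g_lr = 0.7759 − 0.8717 = -0.10.

-0.10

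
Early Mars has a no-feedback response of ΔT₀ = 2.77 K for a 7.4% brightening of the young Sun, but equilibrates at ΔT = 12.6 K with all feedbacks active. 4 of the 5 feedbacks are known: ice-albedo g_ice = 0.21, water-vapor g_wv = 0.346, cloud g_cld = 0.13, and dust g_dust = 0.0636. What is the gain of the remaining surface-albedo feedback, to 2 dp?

0.03

Amplification A = ΔT/ΔT₀ = 12.6/2.77 = 4.549.
Total gain g = 1 − 1/A = 1 − 1/4.549 = 0.7802.
Known gains sum to 0.21 + 0.346 + 0.13 + 0.0636 = 0.7496.
g_alb = 0.7802 − 0.7496 = 0.03.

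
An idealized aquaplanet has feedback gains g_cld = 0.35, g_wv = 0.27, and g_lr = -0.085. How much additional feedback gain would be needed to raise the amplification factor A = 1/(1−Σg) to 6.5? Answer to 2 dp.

Current total gain = 0.535.
Target gain for A = 6.5: g* = 1 − 1/6.5 = 0.8462.
Additional gain needed = 0.8462 − 0.535 = 0.31.

0.31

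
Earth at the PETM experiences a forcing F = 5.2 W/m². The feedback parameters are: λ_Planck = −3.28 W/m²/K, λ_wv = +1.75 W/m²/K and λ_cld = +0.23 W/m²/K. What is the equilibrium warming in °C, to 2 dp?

4.00 °C

Net feedback parameter λ = (−3.28) + (+1.75) + (+0.23) = -1.3 W/m²/K.
ΔT = −F/λ = −5.2/(-1.3) = 4.00 °C.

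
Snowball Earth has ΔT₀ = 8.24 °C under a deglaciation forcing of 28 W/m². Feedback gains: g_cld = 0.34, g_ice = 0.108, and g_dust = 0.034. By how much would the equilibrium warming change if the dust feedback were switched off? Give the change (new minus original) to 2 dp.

Original: g = 0.482, ΔT = 8.24/(1−0.482) = 15.9073 °C.
Without dust: g' = 0.448, ΔT' = 8.24/(1−0.448) = 14.9275 °C.
Change = 14.9275 − 15.9073 = -0.98 °C.

-0.98 °C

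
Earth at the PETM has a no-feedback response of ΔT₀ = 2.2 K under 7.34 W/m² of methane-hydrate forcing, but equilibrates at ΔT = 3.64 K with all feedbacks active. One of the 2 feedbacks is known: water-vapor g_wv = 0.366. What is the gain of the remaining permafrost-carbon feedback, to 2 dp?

Amplification A = ΔT/ΔT₀ = 3.64/2.2 = 1.655.
Total gain g = 1 − 1/A = 1 − 1/1.655 = 0.3958.
The known gain is 0.366.
g_pf = 0.3958 − 0.366 = 0.03.

0.03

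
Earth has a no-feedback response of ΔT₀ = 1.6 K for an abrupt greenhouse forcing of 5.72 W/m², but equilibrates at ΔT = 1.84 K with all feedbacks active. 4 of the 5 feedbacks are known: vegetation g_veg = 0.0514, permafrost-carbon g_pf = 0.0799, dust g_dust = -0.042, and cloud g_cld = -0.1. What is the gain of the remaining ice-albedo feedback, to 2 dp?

Amplification A = ΔT/ΔT₀ = 1.84/1.6 = 1.15.
Total gain g = 1 − 1/A = 1 − 1/1.15 = 0.1304.
Known gains sum to 0.0514 + 0.0799 − 0.042 − 0.1 = -0.0107.
g_ice = 0.1304 + 0.0107 = 0.14.

0.14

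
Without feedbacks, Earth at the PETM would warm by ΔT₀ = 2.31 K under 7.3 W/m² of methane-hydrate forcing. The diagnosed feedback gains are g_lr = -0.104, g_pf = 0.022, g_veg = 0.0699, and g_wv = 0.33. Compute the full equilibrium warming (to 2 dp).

3.39 K

Total gain g = -0.104 + 0.022 + 0.0699 + 0.33 = 0.3179.
Amplification A = 1/(1 − 0.3179) = 1.466.
ΔT = 2.31 × 1.466 = 3.39 K.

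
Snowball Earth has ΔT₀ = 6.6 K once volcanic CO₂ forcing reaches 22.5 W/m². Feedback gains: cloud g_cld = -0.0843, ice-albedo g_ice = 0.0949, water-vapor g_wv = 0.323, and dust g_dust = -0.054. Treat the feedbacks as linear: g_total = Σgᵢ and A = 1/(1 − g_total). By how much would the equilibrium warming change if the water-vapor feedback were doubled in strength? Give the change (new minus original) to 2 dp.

7.45 K

Original: g = 0.2796, ΔT = 6.6/(1−0.2796) = 9.1616 K.
With doubled water-vapor: g' = 0.6026, ΔT' = 6.6/(1−0.6026) = 16.6080 K.
Change = 16.6080 − 9.1616 = 7.45 K.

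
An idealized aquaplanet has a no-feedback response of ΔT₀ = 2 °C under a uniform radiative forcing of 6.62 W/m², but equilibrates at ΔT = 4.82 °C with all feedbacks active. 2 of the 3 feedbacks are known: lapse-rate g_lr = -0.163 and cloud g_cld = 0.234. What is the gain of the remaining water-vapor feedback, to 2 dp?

0.51

Amplification A = ΔT/ΔT₀ = 4.82/2 = 2.41.
Total gain g = 1 − 1/A = 1 − 1/2.41 = 0.5851.
Known gains sum to -0.163 + 0.234 = 0.071.
g_wv = 0.5851 − 0.071 = 0.51.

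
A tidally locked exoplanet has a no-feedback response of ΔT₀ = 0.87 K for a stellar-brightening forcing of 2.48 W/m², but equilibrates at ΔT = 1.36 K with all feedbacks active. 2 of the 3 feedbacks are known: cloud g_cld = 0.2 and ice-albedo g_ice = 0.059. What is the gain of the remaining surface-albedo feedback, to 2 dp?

0.10

Amplification A = ΔT/ΔT₀ = 1.36/0.87 = 1.563.
Total gain g = 1 − 1/A = 1 − 1/1.563 = 0.3602.
Known gains sum to 0.2 + 0.059 = 0.259.
g_alb = 0.3602 − 0.259 = 0.10.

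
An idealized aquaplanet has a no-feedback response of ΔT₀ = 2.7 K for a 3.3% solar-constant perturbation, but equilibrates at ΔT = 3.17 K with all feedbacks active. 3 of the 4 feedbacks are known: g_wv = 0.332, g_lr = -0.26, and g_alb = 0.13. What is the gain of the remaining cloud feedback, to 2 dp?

-0.05

Amplification A = ΔT/ΔT₀ = 3.17/2.7 = 1.174.
Total gain g = 1 − 1/A = 1 − 1/1.174 = 0.1482.
Known gains sum to 0.332 − 0.26 + 0.13 = 0.202.
g_cld = 0.1482 − 0.202 = -0.05.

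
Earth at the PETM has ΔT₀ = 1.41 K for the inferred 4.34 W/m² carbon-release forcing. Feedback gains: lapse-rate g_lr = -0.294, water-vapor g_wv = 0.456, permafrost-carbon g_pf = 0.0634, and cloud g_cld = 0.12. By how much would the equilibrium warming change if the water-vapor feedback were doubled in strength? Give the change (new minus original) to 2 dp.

4.95 K

Original: g = 0.3454, ΔT = 1.41/(1−0.3454) = 2.1540 K.
With doubled water-vapor: g' = 0.8014, ΔT' = 1.41/(1−0.8014) = 7.0997 K.
Change = 7.0997 − 2.1540 = 4.95 K.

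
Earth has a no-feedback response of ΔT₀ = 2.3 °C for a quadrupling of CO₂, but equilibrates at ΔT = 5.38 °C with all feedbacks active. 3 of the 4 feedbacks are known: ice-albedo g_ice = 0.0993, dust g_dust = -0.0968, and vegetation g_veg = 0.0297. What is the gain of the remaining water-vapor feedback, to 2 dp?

0.54

Amplification A = ΔT/ΔT₀ = 5.38/2.3 = 2.339.
Total gain g = 1 − 1/A = 1 − 1/2.339 = 0.5725.
Known gains sum to 0.0993 − 0.0968 + 0.0297 = 0.0322.
g_wv = 0.5725 − 0.0322 = 0.54.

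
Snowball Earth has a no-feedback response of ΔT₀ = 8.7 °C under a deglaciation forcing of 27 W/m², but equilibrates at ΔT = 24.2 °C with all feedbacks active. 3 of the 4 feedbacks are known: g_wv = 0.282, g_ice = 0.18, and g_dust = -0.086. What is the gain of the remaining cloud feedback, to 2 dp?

0.26

Amplification A = ΔT/ΔT₀ = 24.2/8.7 = 2.782.
Total gain g = 1 − 1/A = 1 − 1/2.782 = 0.6405.
Known gains sum to 0.282 + 0.18 − 0.086 = 0.376.
g_cld = 0.6405 − 0.376 = 0.26.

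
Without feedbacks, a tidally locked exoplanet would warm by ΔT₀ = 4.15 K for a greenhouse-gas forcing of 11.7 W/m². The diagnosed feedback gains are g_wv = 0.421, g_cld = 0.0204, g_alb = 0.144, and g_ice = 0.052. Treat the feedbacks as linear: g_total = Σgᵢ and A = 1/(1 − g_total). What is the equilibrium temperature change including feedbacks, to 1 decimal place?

11.4 K

Total gain g = 0.421 + 0.0204 + 0.144 + 0.052 = 0.6374.
Amplification A = 1/(1 − 0.6374) = 2.758.
ΔT = 4.15 × 2.758 = 11.4 K.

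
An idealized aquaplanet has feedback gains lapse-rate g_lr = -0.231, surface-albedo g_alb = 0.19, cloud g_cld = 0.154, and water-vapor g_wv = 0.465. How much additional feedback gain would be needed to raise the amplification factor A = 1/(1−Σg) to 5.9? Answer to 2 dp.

Current total gain = 0.578.
Target gain for A = 5.9: g* = 1 − 1/5.9 = 0.8305.
Additional gain needed = 0.8305 − 0.578 = 0.25.

0.25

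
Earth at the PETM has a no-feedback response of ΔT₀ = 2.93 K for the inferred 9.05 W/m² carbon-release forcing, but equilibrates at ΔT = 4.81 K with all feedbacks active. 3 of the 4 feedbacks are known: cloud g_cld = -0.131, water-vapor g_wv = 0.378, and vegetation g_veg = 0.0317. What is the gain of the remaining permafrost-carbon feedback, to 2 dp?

0.11

Amplification A = ΔT/ΔT₀ = 4.81/2.93 = 1.642.
Total gain g = 1 − 1/A = 1 − 1/1.642 = 0.391.
Known gains sum to -0.131 + 0.378 + 0.0317 = 0.2787.
g_pf = 0.391 − 0.2787 = 0.11.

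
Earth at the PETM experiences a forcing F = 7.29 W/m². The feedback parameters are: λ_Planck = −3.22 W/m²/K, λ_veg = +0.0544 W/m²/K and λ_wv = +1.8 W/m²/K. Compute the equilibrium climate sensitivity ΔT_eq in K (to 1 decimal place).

5.3 K

Net feedback parameter λ = (−3.22) + (+0.0544) + (+1.8) = -1.3656 W/m²/K.
ΔT = −F/λ = −7.29/(-1.3656) = 5.3 K.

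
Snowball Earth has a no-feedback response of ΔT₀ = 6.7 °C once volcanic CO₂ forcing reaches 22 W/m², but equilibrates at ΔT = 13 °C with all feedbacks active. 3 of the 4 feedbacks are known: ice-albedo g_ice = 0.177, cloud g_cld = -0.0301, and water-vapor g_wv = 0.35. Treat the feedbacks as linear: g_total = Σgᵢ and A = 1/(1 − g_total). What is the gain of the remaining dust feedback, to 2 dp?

-0.01

Amplification A = ΔT/ΔT₀ = 13/6.7 = 1.94.
Total gain g = 1 − 1/A = 1 − 1/1.94 = 0.4845.
Known gains sum to 0.177 − 0.0301 + 0.35 = 0.4969.
g_dust = 0.4845 − 0.4969 = -0.01.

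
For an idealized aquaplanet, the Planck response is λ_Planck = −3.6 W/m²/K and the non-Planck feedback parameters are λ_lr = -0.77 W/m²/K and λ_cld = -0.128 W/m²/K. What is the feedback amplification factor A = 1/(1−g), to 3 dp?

0.800

Convert to gains: g_lr = -0.77/3.6 = -0.2139; g_cld = -0.128/3.6 = -0.03556.
Total gain g = -0.24946.
A = 1/(1 + 0.24946) = 0.800.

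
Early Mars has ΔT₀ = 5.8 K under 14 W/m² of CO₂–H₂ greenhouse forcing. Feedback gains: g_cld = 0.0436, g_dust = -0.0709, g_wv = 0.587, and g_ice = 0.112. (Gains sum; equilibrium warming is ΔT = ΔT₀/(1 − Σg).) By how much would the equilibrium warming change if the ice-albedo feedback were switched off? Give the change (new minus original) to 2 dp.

Original: g = 0.6717, ΔT = 5.8/(1−0.6717) = 17.6668 K.
Without ice-albedo: g' = 0.5597, ΔT' = 5.8/(1−0.5597) = 13.1728 K.
Change = 13.1728 − 17.6668 = -4.49 K.

-4.49 K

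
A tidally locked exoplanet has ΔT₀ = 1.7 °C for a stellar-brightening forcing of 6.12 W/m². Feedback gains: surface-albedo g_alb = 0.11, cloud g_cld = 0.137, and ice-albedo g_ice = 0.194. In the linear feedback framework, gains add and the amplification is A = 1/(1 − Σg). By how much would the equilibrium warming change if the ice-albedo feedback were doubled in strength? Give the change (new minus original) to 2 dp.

1.62 °C

Original: g = 0.441, ΔT = 1.7/(1−0.441) = 3.0411 °C.
With doubled ice-albedo: g' = 0.635, ΔT' = 1.7/(1−0.635) = 4.6575 °C.
Change = 4.6575 − 3.0411 = 1.62 °C.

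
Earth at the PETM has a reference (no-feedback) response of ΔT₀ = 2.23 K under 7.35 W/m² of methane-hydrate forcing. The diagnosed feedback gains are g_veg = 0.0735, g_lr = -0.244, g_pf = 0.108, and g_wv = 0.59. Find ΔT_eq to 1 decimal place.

4.7 K

Total gain g = 0.0735 − 0.244 + 0.108 + 0.59 = 0.5275.
Amplification A = 1/(1 − 0.5275) = 2.116.
ΔT = 2.23 × 2.116 = 4.7 K.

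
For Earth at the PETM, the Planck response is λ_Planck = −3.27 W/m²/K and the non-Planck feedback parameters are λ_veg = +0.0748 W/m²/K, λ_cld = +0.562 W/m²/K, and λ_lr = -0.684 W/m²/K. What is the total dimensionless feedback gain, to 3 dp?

-0.014

Convert to gains: g_veg = 0.0748/3.27 = 0.02287; g_cld = 0.562/3.27 = 0.1719; g_lr = -0.684/3.27 = -0.2092.
Total gain g = -0.01443.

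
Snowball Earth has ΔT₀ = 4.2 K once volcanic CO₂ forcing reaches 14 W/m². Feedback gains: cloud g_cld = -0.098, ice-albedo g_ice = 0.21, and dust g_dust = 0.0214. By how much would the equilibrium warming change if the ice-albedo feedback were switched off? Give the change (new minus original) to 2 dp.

Original: g = 0.1334, ΔT = 4.2/(1−0.1334) = 4.8465 K.
Without ice-albedo: g' = -0.0766, ΔT' = 4.2/(1+0.0766) = 3.9012 K.
Change = 3.9012 − 4.8465 = -0.95 K.

-0.95 K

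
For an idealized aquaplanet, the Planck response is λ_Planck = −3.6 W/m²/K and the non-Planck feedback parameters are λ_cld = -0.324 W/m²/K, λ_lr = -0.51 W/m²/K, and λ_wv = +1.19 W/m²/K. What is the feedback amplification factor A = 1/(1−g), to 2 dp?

1.11

Convert to gains: g_cld = -0.324/3.6 = -0.09; g_lr = -0.51/3.6 = -0.1417; g_wv = 1.19/3.6 = 0.3306.
Total gain g = 0.0989.
A = 1/(1 − 0.0989) = 1.11.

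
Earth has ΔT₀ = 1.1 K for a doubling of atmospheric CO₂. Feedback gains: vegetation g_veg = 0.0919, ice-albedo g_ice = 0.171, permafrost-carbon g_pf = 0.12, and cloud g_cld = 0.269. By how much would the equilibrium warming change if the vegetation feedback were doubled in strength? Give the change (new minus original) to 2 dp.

1.13 K

Original: g = 0.6519, ΔT = 1.1/(1−0.6519) = 3.1600 K.
With doubled vegetation: g' = 0.7438, ΔT' = 1.1/(1−0.7438) = 4.2935 K.
Change = 4.2935 − 3.1600 = 1.13 K.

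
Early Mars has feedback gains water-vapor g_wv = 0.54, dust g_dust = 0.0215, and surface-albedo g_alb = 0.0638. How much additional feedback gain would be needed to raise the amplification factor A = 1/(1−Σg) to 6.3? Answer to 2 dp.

Current total gain = 0.6253.
Target gain for A = 6.3: g* = 1 − 1/6.3 = 0.8413.
Additional gain needed = 0.8413 − 0.6253 = 0.22.

0.22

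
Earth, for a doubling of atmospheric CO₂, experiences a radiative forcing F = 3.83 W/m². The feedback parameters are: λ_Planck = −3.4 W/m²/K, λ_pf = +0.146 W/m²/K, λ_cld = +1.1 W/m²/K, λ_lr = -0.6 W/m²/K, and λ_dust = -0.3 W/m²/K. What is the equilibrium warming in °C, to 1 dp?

1.3 °C

Net feedback parameter λ = (−3.4) + (+0.146) + (+1.1) + (-0.6) + (-0.3) = -3.054 W/m²/K.
ΔT = −F/λ = −3.83/(-3.054) = 1.3 °C.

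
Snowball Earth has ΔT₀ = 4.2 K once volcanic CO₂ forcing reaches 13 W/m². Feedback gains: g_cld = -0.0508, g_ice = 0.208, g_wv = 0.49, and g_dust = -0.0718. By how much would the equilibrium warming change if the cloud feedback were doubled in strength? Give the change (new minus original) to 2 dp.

Original: g = 0.5754, ΔT = 4.2/(1−0.5754) = 9.8917 K.
With doubled cloud: g' = 0.5246, ΔT' = 4.2/(1−0.5246) = 8.8347 K.
Change = 8.8347 − 9.8917 = -1.06 K.

-1.06 K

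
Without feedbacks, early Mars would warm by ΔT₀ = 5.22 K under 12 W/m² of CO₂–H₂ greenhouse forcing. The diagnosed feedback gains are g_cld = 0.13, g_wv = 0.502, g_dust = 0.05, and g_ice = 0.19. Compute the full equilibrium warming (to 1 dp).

Total gain g = 0.13 + 0.502 + 0.05 + 0.19 = 0.872.
Amplification A = 1/(1 − 0.872) = 7.812.
ΔT = 5.22 × 7.812 = 40.8 K.

40.8 K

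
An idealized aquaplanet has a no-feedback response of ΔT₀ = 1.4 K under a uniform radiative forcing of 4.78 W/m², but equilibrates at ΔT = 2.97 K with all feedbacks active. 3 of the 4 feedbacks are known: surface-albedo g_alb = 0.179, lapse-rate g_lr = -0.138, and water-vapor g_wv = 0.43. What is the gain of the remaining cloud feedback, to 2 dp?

Amplification A = ΔT/ΔT₀ = 2.97/1.4 = 2.121.
Total gain g = 1 − 1/A = 1 − 1/2.121 = 0.5285.
Known gains sum to 0.179 − 0.138 + 0.43 = 0.471.
g_cld = 0.5285 − 0.471 = 0.06.

0.06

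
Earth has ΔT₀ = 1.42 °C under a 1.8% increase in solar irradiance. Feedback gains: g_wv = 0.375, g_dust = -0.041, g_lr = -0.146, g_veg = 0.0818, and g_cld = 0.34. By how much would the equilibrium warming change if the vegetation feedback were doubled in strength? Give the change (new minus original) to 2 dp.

Original: g = 0.6098, ΔT = 1.42/(1−0.6098) = 3.6392 °C.
With doubled vegetation: g' = 0.6916, ΔT' = 1.42/(1−0.6916) = 4.6044 °C.
Change = 4.6044 − 3.6392 = 0.97 °C.

0.97 °C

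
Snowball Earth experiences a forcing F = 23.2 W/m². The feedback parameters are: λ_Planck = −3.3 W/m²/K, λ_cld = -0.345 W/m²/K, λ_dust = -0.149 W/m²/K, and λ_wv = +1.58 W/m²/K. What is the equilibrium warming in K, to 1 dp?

10.5 K

Net feedback parameter λ = (−3.3) + (-0.345) + (-0.149) + (+1.58) = -2.214 W/m²/K.
ΔT = −F/λ = −23.2/(-2.214) = 10.5 K.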